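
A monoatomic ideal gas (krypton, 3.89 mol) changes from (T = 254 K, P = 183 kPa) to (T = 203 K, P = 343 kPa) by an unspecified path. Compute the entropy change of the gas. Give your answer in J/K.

ΔS = nC_p ln(T₂/T₁) − nR ln(P₂/P₁), with C_p = 5R/2 = 20.79 J mol⁻¹ K⁻¹ for a monoatomic ideal gas.
ΔS = 3.89 × [20.79 × ln(203/254) − 8.314 × ln(343/183)] = -38.4 J/K.

ΔS = -38.4 J/K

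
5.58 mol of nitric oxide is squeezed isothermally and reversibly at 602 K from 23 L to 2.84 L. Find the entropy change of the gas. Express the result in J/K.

For an isothermal ideal gas ΔS_gas = nR ln(V₂/V₁) = 5.58 × 8.314 × ln(2.84/23) = -97 J/K.

ΔS_gas = -97 J/K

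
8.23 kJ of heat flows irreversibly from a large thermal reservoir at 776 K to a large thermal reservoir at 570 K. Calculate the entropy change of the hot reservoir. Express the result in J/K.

The hot reservoir loses heat Q, so ΔS_hot = −Q/T_H = −8230/776 = -10.6 J/K.

ΔS_hot = -10.6 J/K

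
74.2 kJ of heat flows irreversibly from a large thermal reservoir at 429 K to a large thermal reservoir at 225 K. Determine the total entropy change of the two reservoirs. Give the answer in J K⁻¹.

ΔS_total = 157 J/K

ΔS_hot = −Q/T_H = −74200/429 = -173 J/K and ΔS_cold = +Q/T_C = 74200/225 = 329.8 J/K.
ΔS_total = -173 + 329.8 = 157 J/K, positive as the second law requires.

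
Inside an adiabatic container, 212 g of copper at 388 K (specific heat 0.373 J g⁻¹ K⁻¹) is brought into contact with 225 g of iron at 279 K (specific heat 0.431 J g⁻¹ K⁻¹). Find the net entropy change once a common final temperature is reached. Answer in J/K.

Energy balance: T_f = (m₁c₁T₁ + m₂c₂T₂)/(m₁c₁ + m₂c₂) = 327.96 K.
ΔS₁ = m₁c₁ ln(T_f/T₁) = 79.076 × ln(327.96/388) = -13.294 J/K.
ΔS₂ = m₂c₂ ln(T_f/T₂) = 96.975 × ln(327.96/279) = 15.679 J/K.
ΔS_total = -13.294 + 15.679 = 2.38 J/K.

ΔS_total = 2.38 J/K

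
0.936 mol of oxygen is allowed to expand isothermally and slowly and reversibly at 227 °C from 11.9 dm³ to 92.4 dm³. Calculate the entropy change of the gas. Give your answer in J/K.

ΔS_gas = 15.9 J/K

For an isothermal ideal gas ΔS_gas = nR ln(V₂/V₁) = 0.936 × 8.314 × ln(92.4/11.9) = 15.9 J/K.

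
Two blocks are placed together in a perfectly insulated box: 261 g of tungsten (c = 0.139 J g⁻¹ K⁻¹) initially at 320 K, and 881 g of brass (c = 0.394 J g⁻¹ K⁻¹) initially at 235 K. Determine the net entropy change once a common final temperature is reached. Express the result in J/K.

ΔS_total = 1.7 J/K

Energy balance: T_f = (m₁c₁T₁ + m₂c₂T₂)/(m₁c₁ + m₂c₂) = 243.04 K.
ΔS₁ = m₁c₁ ln(T_f/T₁) = 36.279 × ln(243.04/320) = -9.98 J/K.
ΔS₂ = m₂c₂ ln(T_f/T₂) = 347.114 × ln(243.04/235) = 11.68 J/K.
ΔS_total = -9.98 + 11.68 = 1.7 J/K.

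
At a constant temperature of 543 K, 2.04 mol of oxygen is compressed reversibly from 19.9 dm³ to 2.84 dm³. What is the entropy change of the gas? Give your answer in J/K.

For an isothermal ideal gas ΔS_gas = nR ln(V₂/V₁) = 2.04 × 8.314 × ln(2.84/19.9) = -33 J/K.

ΔS_gas = -33 J/K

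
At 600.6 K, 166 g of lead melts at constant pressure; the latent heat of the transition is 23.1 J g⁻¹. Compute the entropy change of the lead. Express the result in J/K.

ΔS = 6.38 J/K

Heat absorbed by the substance: Q = mL = 166 × 23.1 = 3834.6 J.
At constant T, ΔS = Q_rev/T = 3834.6 / 600.6 = 6.38 J/K.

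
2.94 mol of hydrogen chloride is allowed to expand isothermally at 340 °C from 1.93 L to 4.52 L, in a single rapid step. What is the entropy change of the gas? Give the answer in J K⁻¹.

Entropy is a state function, so ΔS_gas depends only on the end states.
For an isothermal ideal gas ΔS_gas = nR ln(V₂/V₁) = 2.94 × 8.314 × ln(4.52/1.93) = 20.8 J/K.

ΔS_gas = 20.8 J/K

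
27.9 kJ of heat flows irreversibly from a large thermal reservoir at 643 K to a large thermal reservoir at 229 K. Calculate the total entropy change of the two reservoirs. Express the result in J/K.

ΔS_total = 78.4 J/K

ΔS_hot = −Q/T_H = −27900/643 = -43.39 J/K and ΔS_cold = +Q/T_C = 27900/229 = 121.8 J/K.
ΔS_total = -43.39 + 121.8 = 78.4 J/K, positive as the second law requires.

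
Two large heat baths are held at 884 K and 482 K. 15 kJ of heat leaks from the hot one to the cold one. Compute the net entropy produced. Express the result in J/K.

ΔS_total = 14.2 J/K

ΔS_hot = −Q/T_H = −15000/884 = -16.97 J/K and ΔS_cold = +Q/T_C = 15000/482 = 31.12 J/K.
ΔS_total = -16.97 + 31.12 = 14.2 J/K, positive as the second law requires.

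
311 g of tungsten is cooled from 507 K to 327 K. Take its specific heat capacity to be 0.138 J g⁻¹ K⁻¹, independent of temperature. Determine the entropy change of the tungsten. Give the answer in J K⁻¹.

ΔS = ∫dQ_rev/T = m c ln(T₂/T₁) = 311 × 0.138 × ln(327/507) = -18.8 J/K.

ΔS = -18.8 J/K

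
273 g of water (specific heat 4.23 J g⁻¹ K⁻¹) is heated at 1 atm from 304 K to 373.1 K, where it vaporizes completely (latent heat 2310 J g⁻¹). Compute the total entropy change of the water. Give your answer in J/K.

Warming step: ΔS₁ = m c ln(T_tr/T_i) = 273 × 4.23 × ln(373.1/304) = 236.5 J/K.
Phase change: ΔS₂ = +mL/T_tr = 273 × 2310 / 373.1 = 1690 J/K.
ΔS_total = (236.5) + (1690) = 1930 J/K.

ΔS = 1930 J/K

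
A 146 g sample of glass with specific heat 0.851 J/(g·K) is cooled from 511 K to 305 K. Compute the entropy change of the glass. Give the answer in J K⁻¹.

ΔS = ∫dQ_rev/T = m c ln(T₂/T₁) = 146 × 0.851 × ln(305/511) = -64.1 J/K.

ΔS = -64.1 J/K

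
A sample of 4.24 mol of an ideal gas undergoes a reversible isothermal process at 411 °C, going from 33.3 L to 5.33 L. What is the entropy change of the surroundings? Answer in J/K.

ΔS_surr = 64.6 J/K

For an isothermal ideal gas ΔS_gas = nR ln(V₂/V₁) = 4.24 × 8.314 × ln(5.33/33.3) = -64.6 J/K.
The process is reversible, so ΔS_surr = −ΔS_gas = 64.6 J/K and ΔS_universe = 0.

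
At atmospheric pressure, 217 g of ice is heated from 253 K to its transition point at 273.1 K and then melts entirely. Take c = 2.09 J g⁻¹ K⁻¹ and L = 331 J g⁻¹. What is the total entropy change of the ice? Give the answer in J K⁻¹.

ΔS = 298 J/K

Warming step: ΔS₁ = m c ln(T_tr/T_i) = 217 × 2.09 × ln(273.1/253) = 34.67 J/K.
Phase change: ΔS₂ = +mL/T_tr = 217 × 331 / 273.1 = 263 J/K.
ΔS_total = (34.67) + (263) = 298 J/K.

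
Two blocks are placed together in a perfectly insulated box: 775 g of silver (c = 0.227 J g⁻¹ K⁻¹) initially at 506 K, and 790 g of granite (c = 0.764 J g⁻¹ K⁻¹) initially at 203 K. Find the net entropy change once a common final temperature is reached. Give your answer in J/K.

Energy balance: T_f = (m₁c₁T₁ + m₂c₂T₂)/(m₁c₁ + m₂c₂) = 271.39 K.
ΔS₁ = m₁c₁ ln(T_f/T₁) = 175.925 × ln(271.39/506) = -109.6 J/K.
ΔS₂ = m₂c₂ ln(T_f/T₂) = 603.56 × ln(271.39/203) = 175.2 J/K.
ΔS_total = -109.6 + 175.2 = 65.6 J/K.

ΔS_total = 65.6 J/K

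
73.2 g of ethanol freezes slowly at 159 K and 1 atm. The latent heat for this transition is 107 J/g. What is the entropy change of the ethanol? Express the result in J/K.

Heat released by the substance: Q = −mL = −73.2 × 107 = −7832.4 J.
At constant T, ΔS = Q_rev/T = −7832.4 / 159 = -49.3 J/K.

ΔS = -49.3 J/K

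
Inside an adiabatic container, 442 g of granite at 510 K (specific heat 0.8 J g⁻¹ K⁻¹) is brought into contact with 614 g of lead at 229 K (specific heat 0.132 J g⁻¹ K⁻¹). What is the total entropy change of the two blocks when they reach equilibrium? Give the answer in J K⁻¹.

Energy balance: T_f = (m₁c₁T₁ + m₂c₂T₂)/(m₁c₁ + m₂c₂) = 457.6 K.
ΔS₁ = m₁c₁ ln(T_f/T₁) = 353.6 × ln(457.6/510) = -38.33 J/K.
ΔS₂ = m₂c₂ ln(T_f/T₂) = 81.048 × ln(457.6/229) = 56.11 J/K.
ΔS_total = -38.33 + 56.11 = 17.8 J/K.

ΔS_total = 17.8 J/K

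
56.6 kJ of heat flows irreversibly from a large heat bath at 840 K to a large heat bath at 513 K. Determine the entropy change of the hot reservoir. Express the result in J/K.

The hot reservoir loses heat Q, so ΔS_hot = −Q/T_H = −56600/840 = -67.4 J/K.

ΔS_hot = -67.4 J/K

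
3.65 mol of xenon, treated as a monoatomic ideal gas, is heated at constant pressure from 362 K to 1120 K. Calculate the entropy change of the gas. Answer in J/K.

At constant pressure, ΔS = nC_p ln(T₂/T₁) with C_p = 5R/2 = 20.79 J mol⁻¹ K⁻¹.
ΔS = 3.65 × 20.79 × ln(1120/362) = 85.7 J/K.

ΔS = 85.7 J/K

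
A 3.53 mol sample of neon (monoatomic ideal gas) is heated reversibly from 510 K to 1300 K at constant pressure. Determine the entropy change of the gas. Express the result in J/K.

ΔS = 68.7 J/K

At constant pressure, ΔS = nC_p ln(T₂/T₁) with C_p = 5R/2 = 20.79 J mol⁻¹ K⁻¹.
ΔS = 3.53 × 20.79 × ln(1300/510) = 68.7 J/K.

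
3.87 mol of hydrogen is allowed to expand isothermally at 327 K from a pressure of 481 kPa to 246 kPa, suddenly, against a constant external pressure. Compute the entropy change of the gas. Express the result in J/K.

ΔS_gas = 21.6 J/K

Entropy is a state function, so ΔS_gas depends only on the end states.
For an isothermal ideal gas ΔS_gas = nR ln(P₁/P₂) = 3.87 × 8.314 × ln(481/246) = 21.6 J/K.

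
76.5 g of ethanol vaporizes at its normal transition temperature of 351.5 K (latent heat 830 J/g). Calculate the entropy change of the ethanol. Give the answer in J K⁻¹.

Heat absorbed by the substance: Q = mL = 76.5 × 830 = 63495 J.
At constant T, ΔS = Q_rev/T = 63495 / 351.5 = 181 J/K.

ΔS = 181 J/K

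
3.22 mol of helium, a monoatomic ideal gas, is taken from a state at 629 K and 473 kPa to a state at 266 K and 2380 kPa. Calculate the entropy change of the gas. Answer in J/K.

ΔS = -101 J/K

ΔS = nC_p ln(T₂/T₁) − nR ln(P₂/P₁), with C_p = 5R/2 = 20.79 J mol⁻¹ K⁻¹ for a monoatomic ideal gas.
ΔS = 3.22 × [20.79 × ln(266/629) − 8.314 × ln(2380/473)] = -101 J/K.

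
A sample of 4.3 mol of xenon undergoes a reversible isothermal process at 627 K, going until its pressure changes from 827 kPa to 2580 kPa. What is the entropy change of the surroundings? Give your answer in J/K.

ΔS_surr = 40.7 J/K

For an isothermal ideal gas ΔS_gas = nR ln(P₁/P₂) = 4.3 × 8.314 × ln(827/2580) = -40.7 J/K.
The process is reversible, so ΔS_surr = −ΔS_gas = 40.7 J/K and ΔS_universe = 0.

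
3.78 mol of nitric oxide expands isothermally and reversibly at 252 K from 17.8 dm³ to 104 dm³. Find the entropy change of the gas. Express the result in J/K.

For an isothermal ideal gas ΔS_gas = nR ln(V₂/V₁) = 3.78 × 8.314 × ln(104/17.8) = 55.5 J/K.

ΔS_gas = 55.5 J/K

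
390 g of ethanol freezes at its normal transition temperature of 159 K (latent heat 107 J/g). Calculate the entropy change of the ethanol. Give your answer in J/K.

ΔS = -262 J/K

Heat released by the substance: Q = −mL = −390 × 107 = −41730 J.
At constant T, ΔS = Q_rev/T = −41730 / 159 = -262 J/K.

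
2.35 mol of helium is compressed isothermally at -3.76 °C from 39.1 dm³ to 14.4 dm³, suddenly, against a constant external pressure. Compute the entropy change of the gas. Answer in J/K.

Entropy is a state function, so ΔS_gas depends only on the end states.
For an isothermal ideal gas ΔS_gas = nR ln(V₂/V₁) = 2.35 × 8.314 × ln(14.4/39.1) = -19.5 J/K.

ΔS_gas = -19.5 J/K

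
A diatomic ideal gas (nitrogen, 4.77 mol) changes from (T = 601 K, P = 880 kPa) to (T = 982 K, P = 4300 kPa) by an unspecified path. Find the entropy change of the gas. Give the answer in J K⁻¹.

ΔS = nC_p ln(T₂/T₁) − nR ln(P₂/P₁), with C_p = 7R/2 = 29.1 J mol⁻¹ K⁻¹ for a diatomic ideal gas.
ΔS = 4.77 × [29.1 × ln(982/601) − 8.314 × ln(4300/880)] = 5.24 J/K.

ΔS = 5.24 J/K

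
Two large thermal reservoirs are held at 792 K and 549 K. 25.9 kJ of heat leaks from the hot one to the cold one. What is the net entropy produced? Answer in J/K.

ΔS_hot = −Q/T_H = −25900/792 = -32.7 J/K and ΔS_cold = +Q/T_C = 25900/549 = 47.18 J/K.
ΔS_total = -32.7 + 47.18 = 14.5 J/K, positive as the second law requires.

ΔS_total = 14.5 J/K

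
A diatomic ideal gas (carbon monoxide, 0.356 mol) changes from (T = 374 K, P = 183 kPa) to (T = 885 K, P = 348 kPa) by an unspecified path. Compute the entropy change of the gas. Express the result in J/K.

ΔS = 7.02 J/K

ΔS = nC_p ln(T₂/T₁) − nR ln(P₂/P₁), with C_p = 7R/2 = 29.1 J mol⁻¹ K⁻¹ for a diatomic ideal gas.
ΔS = 0.356 × [29.1 × ln(885/374) − 8.314 × ln(348/183)] = 7.02 J/K.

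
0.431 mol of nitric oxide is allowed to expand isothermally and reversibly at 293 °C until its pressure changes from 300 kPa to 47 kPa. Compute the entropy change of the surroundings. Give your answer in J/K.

ΔS_surr = -6.64 J/K

For an isothermal ideal gas ΔS_gas = nR ln(P₁/P₂) = 0.431 × 8.314 × ln(300/47) = 6.64 J/K.
The process is reversible, so ΔS_surr = −ΔS_gas = -6.64 J/K and ΔS_universe = 0.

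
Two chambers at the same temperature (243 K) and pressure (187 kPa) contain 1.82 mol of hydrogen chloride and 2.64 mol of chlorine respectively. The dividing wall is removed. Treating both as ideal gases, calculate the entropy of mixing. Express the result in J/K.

ΔS_mix = 25.1 J/K

Mole fractions: x_A = 1.82/4.46 = 0.408, x_B = 0.592.
ΔS_mix = −R(n_A ln x_A + n_B ln x_B) = −8.314 × (1.82 ln 0.408 + 2.64 ln 0.592) = 25.1 J/K.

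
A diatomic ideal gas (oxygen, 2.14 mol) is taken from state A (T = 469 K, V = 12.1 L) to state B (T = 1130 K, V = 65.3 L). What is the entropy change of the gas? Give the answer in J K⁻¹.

ΔS = 69.1 J/K

Entropy is a state function: ΔS = nC_V ln(T₂/T₁) + nR ln(V₂/V₁), with C_V = 5R/2 = 20.79 J mol⁻¹ K⁻¹ for a diatomic ideal gas.
ΔS = 2.14 × [20.79 × ln(1130/469) + 8.314 × ln(65.3/12.1)] = 69.1 J/K.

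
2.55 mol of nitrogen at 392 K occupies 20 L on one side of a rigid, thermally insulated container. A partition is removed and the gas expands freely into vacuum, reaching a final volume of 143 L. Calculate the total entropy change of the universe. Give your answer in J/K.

For an ideal gas in free expansion Q = 0 and W = 0, so T is unchanged.
Entropy is a state function; using a reversible isothermal path, ΔS_gas = nR ln(V₂/V₁) = 2.55 × 8.314 × ln(143/20) = 41.7 J/K.
The insulated surroundings exchange no heat, so ΔS_surr = 0 and ΔS_universe = ΔS_gas.

ΔS_universe = 41.7 J/K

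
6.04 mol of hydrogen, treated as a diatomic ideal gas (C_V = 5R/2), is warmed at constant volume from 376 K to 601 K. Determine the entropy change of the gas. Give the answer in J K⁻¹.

ΔS = 58.9 J/K

At constant volume, ΔS = nC_V ln(T₂/T₁) with C_V = 5R/2 = 20.79 J mol⁻¹ K⁻¹.
ΔS = 6.04 × 20.79 × ln(601/376) = 58.9 J/K.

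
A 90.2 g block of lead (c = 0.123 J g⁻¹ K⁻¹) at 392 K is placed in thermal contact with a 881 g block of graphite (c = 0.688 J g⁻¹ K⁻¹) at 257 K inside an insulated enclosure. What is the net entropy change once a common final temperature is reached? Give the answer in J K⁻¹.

ΔS_total = 1.12 J/K

Energy balance: T_f = (m₁c₁T₁ + m₂c₂T₂)/(m₁c₁ + m₂c₂) = 259.43 K.
ΔS₁ = m₁c₁ ln(T_f/T₁) = 11.0946 × ln(259.43/392) = -4.58 J/K.
ΔS₂ = m₂c₂ ln(T_f/T₂) = 606.128 × ln(259.43/257) = 5.696 J/K.
ΔS_total = -4.58 + 5.696 = 1.12 J/K.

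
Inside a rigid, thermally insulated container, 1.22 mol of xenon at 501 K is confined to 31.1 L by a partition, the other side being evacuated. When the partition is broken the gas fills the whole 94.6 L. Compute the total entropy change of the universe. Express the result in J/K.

For an ideal gas in free expansion Q = 0 and W = 0, so T is unchanged.
Entropy is a state function; using a reversible isothermal path, ΔS_gas = nR ln(V₂/V₁) = 1.22 × 8.314 × ln(94.6/31.1) = 11.3 J/K.
The insulated surroundings exchange no heat, so ΔS_surr = 0 and ΔS_universe = ΔS_gas.

ΔS_universe = 11.3 J/K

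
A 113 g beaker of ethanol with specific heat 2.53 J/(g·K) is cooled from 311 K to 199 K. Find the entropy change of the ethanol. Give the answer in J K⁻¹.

ΔS = ∫dQ_rev/T = m c ln(T₂/T₁) = 113 × 2.53 × ln(199/311) = -128 J/K.

ΔS = -128 J/K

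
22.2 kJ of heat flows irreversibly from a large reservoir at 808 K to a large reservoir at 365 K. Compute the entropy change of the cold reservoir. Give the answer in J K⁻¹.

The cold reservoir gains heat Q, so ΔS_cold = +Q/T_C = 22200/365 = 60.8 J/K.

ΔS_cold = 60.8 J/K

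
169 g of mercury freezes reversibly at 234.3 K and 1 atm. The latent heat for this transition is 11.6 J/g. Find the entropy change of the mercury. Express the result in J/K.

Heat released by the substance: Q = −mL = −169 × 11.6 = −1960.4 J.
At constant T, ΔS = Q_rev/T = −1960.4 / 234.3 = -8.37 J/K.

ΔS = -8.37 J/K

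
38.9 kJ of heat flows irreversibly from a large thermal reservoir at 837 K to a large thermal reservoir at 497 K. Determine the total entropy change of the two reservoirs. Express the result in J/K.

ΔS_total = 31.8 J/K

ΔS_hot = −Q/T_H = −38900/837 = -46.48 J/K and ΔS_cold = +Q/T_C = 38900/497 = 78.27 J/K.
ΔS_total = -46.48 + 78.27 = 31.8 J/K, positive as the second law requires.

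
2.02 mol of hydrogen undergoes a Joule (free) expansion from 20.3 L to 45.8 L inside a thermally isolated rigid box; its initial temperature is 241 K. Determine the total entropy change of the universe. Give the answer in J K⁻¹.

No heat is exchanged and no work is done, so the ideal-gas temperature stays constant.
Entropy is a state function; using a reversible isothermal path, ΔS_gas = nR ln(V₂/V₁) = 2.02 × 8.314 × ln(45.8/20.3) = 13.7 J/K.
The insulated surroundings exchange no heat, so ΔS_surr = 0 and ΔS_universe = ΔS_gas.

ΔS_universe = 13.7 J/K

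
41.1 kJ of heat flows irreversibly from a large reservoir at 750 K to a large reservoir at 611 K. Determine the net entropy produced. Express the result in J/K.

ΔS_total = 12.5 J/K

ΔS_hot = −Q/T_H = −41100/750 = -54.8 J/K and ΔS_cold = +Q/T_C = 41100/611 = 67.27 J/K.
ΔS_total = -54.8 + 67.27 = 12.5 J/K, positive as the second law requires.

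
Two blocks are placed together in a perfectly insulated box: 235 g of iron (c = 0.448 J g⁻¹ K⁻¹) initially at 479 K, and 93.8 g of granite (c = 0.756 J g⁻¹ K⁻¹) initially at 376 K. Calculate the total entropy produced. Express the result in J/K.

ΔS_total = 1.22 J/K

Energy balance: T_f = (m₁c₁T₁ + m₂c₂T₂)/(m₁c₁ + m₂c₂) = 437.55 K.
ΔS₁ = m₁c₁ ln(T_f/T₁) = 105.28 × ln(437.55/479) = -9.53 J/K.
ΔS₂ = m₂c₂ ln(T_f/T₂) = 70.9128 × ln(437.55/376) = 10.75 J/K.
ΔS_total = -9.53 + 10.75 = 1.22 J/K.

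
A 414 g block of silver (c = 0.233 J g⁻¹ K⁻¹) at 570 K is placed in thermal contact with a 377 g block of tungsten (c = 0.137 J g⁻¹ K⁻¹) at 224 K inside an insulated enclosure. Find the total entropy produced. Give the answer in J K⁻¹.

ΔS_total = 13 J/K

Energy balance: T_f = (m₁c₁T₁ + m₂c₂T₂)/(m₁c₁ + m₂c₂) = 449.34 K.
ΔS₁ = m₁c₁ ln(T_f/T₁) = 96.462 × ln(449.34/570) = -22.94 J/K.
ΔS₂ = m₂c₂ ln(T_f/T₂) = 51.649 × ln(449.34/224) = 35.96 J/K.
ΔS_total = -22.94 + 35.96 = 13 J/K.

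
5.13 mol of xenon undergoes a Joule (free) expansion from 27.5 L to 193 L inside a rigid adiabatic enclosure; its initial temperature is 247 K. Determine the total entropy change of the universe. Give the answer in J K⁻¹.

For an ideal gas in free expansion Q = 0 and W = 0, so T is unchanged.
Entropy is a state function; using a reversible isothermal path, ΔS_gas = nR ln(V₂/V₁) = 5.13 × 8.314 × ln(193/27.5) = 83.1 J/K.
The insulated surroundings exchange no heat, so ΔS_surr = 0 and ΔS_universe = ΔS_gas.

ΔS_universe = 83.1 J/K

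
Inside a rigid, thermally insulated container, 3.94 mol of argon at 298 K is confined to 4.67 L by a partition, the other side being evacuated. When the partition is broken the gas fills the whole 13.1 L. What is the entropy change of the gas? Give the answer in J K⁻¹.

ΔS_gas = 33.8 J/K

No heat is exchanged and no work is done, so the ideal-gas temperature stays constant.
Entropy is a state function; using a reversible isothermal path, ΔS_gas = nR ln(V₂/V₁) = 3.94 × 8.314 × ln(13.1/4.67) = 33.8 J/K.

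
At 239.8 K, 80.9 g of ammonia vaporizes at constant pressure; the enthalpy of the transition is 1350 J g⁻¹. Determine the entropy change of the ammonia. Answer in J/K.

ΔS = 455 J/K

Heat absorbed by the substance: Q = mL = 80.9 × 1350 = 109215 J.
At constant T, ΔS = Q_rev/T = 109215 / 239.8 = 455 J/K.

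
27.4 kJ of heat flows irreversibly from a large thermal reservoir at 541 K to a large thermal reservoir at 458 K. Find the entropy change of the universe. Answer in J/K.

ΔS_hot = −Q/T_H = −27400/541 = -50.65 J/K and ΔS_cold = +Q/T_C = 27400/458 = 59.83 J/K.
ΔS_total = -50.65 + 59.83 = 9.18 J/K, positive as the second law requires.

ΔS_total = 9.18 J/K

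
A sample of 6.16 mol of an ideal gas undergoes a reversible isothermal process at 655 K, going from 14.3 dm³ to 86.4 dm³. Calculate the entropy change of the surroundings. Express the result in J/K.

For an isothermal ideal gas ΔS_gas = nR ln(V₂/V₁) = 6.16 × 8.314 × ln(86.4/14.3) = 92.1 J/K.
The process is reversible, so ΔS_surr = −ΔS_gas = -92.1 J/K and ΔS_universe = 0.

ΔS_surr = -92.1 J/K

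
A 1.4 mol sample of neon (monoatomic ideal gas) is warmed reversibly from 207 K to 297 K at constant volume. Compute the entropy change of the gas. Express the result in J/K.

At constant volume, ΔS = nC_V ln(T₂/T₁) with C_V = 3R/2 = 12.47 J mol⁻¹ K⁻¹.
ΔS = 1.4 × 12.47 × ln(297/207) = 6.3 J/K.

ΔS = 6.3 J/K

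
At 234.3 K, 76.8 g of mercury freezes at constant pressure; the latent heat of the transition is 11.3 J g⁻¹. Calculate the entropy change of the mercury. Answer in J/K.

ΔS = -3.7 J/K

Heat released by the substance: Q = −mL = −76.8 × 11.3 = −867.84 J.
At constant T, ΔS = Q_rev/T = −867.84 / 234.3 = -3.7 J/K.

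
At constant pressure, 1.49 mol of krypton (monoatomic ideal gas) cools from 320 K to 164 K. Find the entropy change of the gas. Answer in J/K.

ΔS = -20.7 J/K

At constant pressure, ΔS = nC_p ln(T₂/T₁) with C_p = 5R/2 = 20.79 J mol⁻¹ K⁻¹.
ΔS = 1.49 × 20.79 × ln(164/320) = -20.7 J/K.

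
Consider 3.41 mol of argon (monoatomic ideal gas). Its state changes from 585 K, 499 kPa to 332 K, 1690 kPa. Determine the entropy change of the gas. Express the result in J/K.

ΔS = nC_p ln(T₂/T₁) − nR ln(P₂/P₁), with C_p = 5R/2 = 20.79 J mol⁻¹ K⁻¹ for a monoatomic ideal gas.
ΔS = 3.41 × [20.79 × ln(332/585) − 8.314 × ln(1690/499)] = -74.7 J/K.

ΔS = -74.7 J/K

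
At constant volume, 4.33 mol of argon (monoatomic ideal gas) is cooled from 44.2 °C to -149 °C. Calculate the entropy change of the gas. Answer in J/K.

ΔS = -50.7 J/K

In kelvin: T₁ = 317.35 K, T₂ = 124.15 K. At constant volume, ΔS = nC_V ln(T₂/T₁) with C_V = 3R/2 = 12.47 J mol⁻¹ K⁻¹.
ΔS = 4.33 × 12.47 × ln(124.15/317.35) = -50.7 J/K.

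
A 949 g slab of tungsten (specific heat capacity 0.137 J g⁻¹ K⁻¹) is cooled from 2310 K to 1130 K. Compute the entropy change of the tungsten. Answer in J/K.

ΔS = ∫dQ_rev/T = m c ln(T₂/T₁) = 949 × 0.137 × ln(1130/2310) = -93 J/K.

ΔS = -93 J/K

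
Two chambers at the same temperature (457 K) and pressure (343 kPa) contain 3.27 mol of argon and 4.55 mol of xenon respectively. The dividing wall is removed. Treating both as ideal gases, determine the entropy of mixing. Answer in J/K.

Mole fractions: x_A = 3.27/7.82 = 0.418, x_B = 0.582.
ΔS_mix = −R(n_A ln x_A + n_B ln x_B) = −8.314 × (3.27 ln 0.418 + 4.55 ln 0.582) = 44.2 J/K.

ΔS_mix = 44.2 J/K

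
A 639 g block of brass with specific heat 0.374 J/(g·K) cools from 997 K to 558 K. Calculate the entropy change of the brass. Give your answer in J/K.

ΔS = ∫dQ_rev/T = m c ln(T₂/T₁) = 639 × 0.374 × ln(558/997) = -139 J/K.

ΔS = -139 J/K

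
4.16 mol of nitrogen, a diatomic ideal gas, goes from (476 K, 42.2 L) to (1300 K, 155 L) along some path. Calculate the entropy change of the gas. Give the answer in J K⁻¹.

ΔS = 132 J/K

Entropy is a state function: ΔS = nC_V ln(T₂/T₁) + nR ln(V₂/V₁), with C_V = 5R/2 = 20.79 J mol⁻¹ K⁻¹ for a diatomic ideal gas.
ΔS = 4.16 × [20.79 × ln(1300/476) + 8.314 × ln(155/42.2)] = 132 J/K.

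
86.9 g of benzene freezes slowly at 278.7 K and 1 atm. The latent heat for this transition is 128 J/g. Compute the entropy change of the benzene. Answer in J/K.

ΔS = -39.9 J/K

Heat released by the substance: Q = −mL = −86.9 × 128 = −11123.2 J.
At constant T, ΔS = Q_rev/T = −11123.2 / 278.7 = -39.9 J/K.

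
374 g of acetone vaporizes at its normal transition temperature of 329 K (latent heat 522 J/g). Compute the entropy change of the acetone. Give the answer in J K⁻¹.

ΔS = 593 J/K

Heat absorbed by the substance: Q = mL = 374 × 522 = 195228 J.
At constant T, ΔS = Q_rev/T = 195228 / 329 = 593 J/K.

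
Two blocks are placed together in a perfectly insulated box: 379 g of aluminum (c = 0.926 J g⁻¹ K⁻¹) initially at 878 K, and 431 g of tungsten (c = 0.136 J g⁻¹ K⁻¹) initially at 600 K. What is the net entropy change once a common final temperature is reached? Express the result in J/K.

ΔS_total = 3.32 J/K

Energy balance: T_f = (m₁c₁T₁ + m₂c₂T₂)/(m₁c₁ + m₂c₂) = 838.21 K.
ΔS₁ = m₁c₁ ln(T_f/T₁) = 350.954 × ln(838.21/878) = -16.275 J/K.
ΔS₂ = m₂c₂ ln(T_f/T₂) = 58.616 × ln(838.21/600) = 19.598 J/K.
ΔS_total = -16.275 + 19.598 = 3.32 J/K.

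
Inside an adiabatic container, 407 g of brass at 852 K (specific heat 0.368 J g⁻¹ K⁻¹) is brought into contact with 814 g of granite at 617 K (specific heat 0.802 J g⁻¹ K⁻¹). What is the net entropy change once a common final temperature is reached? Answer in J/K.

ΔS_total = 6.77 J/K

Energy balance: T_f = (m₁c₁T₁ + m₂c₂T₂)/(m₁c₁ + m₂c₂) = 660.85 K.
ΔS₁ = m₁c₁ ln(T_f/T₁) = 149.776 × ln(660.85/852) = -38.051 J/K.
ΔS₂ = m₂c₂ ln(T_f/T₂) = 652.828 × ln(660.85/617) = 44.826 J/K.
ΔS_total = -38.051 + 44.826 = 6.77 J/K.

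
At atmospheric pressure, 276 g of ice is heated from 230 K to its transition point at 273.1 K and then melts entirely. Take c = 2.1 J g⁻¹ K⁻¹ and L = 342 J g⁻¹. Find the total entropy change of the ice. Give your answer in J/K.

ΔS = 445 J/K

Warming step: ΔS₁ = m c ln(T_tr/T_i) = 276 × 2.1 × ln(273.1/230) = 99.55 J/K.
Phase change: ΔS₂ = +mL/T_tr = 276 × 342 / 273.1 = 345.6 J/K.
ΔS_total = (99.55) + (345.6) = 445 J/K.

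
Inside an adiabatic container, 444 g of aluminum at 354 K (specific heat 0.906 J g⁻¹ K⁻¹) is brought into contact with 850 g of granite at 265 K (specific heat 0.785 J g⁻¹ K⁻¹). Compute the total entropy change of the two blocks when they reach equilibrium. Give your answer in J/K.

Energy balance: T_f = (m₁c₁T₁ + m₂c₂T₂)/(m₁c₁ + m₂c₂) = 298.47 K.
ΔS₁ = m₁c₁ ln(T_f/T₁) = 402.264 × ln(298.47/354) = -68.63 J/K.
ΔS₂ = m₂c₂ ln(T_f/T₂) = 667.25 × ln(298.47/265) = 79.37 J/K.
ΔS_total = -68.63 + 79.37 = 10.7 J/K.

ΔS_total = 10.7 J/K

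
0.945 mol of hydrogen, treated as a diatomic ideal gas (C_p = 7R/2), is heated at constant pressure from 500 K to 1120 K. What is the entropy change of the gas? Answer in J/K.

At constant pressure, ΔS = nC_p ln(T₂/T₁) with C_p = 7R/2 = 29.1 J mol⁻¹ K⁻¹.
ΔS = 0.945 × 29.1 × ln(1120/500) = 22.2 J/K.

ΔS = 22.2 J/K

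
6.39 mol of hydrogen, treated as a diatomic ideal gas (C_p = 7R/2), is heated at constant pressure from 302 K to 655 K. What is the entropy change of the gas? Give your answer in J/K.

ΔS = 144 J/K

At constant pressure, ΔS = nC_p ln(T₂/T₁) with C_p = 7R/2 = 29.1 J mol⁻¹ K⁻¹.
ΔS = 6.39 × 29.1 × ln(655/302) = 144 J/K.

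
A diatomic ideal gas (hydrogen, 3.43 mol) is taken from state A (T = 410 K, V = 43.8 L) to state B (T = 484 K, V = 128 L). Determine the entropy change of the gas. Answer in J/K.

ΔS = 42.4 J/K

Entropy is a state function: ΔS = nC_V ln(T₂/T₁) + nR ln(V₂/V₁), with C_V = 5R/2 = 20.79 J mol⁻¹ K⁻¹ for a diatomic ideal gas.
ΔS = 3.43 × [20.79 × ln(484/410) + 8.314 × ln(128/43.8)] = 42.4 J/K.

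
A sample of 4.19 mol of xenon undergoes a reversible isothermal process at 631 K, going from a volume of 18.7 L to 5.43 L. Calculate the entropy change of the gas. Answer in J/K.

ΔS_gas = -43.1 J/K

For an isothermal ideal gas ΔS_gas = nR ln(V₂/V₁) = 4.19 × 8.314 × ln(5.43/18.7) = -43.1 J/K.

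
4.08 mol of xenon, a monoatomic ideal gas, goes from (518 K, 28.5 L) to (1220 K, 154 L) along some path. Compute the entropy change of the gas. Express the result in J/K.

ΔS = 101 J/K

Entropy is a state function: ΔS = nC_V ln(T₂/T₁) + nR ln(V₂/V₁), with C_V = 3R/2 = 12.47 J mol⁻¹ K⁻¹ for a monoatomic ideal gas.
ΔS = 4.08 × [12.47 × ln(1220/518) + 8.314 × ln(154/28.5)] = 101 J/K.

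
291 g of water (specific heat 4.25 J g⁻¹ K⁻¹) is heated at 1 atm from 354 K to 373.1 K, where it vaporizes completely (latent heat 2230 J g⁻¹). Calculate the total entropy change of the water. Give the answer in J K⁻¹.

ΔS = 1800 J/K

Warming step: ΔS₁ = m c ln(T_tr/T_i) = 291 × 4.25 × ln(373.1/354) = 64.99 J/K.
Phase change: ΔS₂ = +mL/T_tr = 291 × 2230 / 373.1 = 1739 J/K.
ΔS_total = (64.99) + (1739) = 1800 J/K.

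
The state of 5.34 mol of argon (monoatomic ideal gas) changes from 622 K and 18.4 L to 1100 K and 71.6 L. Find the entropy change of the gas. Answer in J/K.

Entropy is a state function: ΔS = nC_V ln(T₂/T₁) + nR ln(V₂/V₁), with C_V = 3R/2 = 12.47 J mol⁻¹ K⁻¹ for a monoatomic ideal gas.
ΔS = 5.34 × [12.47 × ln(1100/622) + 8.314 × ln(71.6/18.4)] = 98.3 J/K.

ΔS = 98.3 J/K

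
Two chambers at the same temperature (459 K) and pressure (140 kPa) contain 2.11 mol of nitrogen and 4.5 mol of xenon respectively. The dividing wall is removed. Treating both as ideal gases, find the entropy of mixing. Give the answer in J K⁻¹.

Mole fractions: x_A = 2.11/6.61 = 0.319, x_B = 0.681.
ΔS_mix = −R(n_A ln x_A + n_B ln x_B) = −8.314 × (2.11 ln 0.319 + 4.5 ln 0.681) = 34.4 J/K.

ΔS_mix = 34.4 J/K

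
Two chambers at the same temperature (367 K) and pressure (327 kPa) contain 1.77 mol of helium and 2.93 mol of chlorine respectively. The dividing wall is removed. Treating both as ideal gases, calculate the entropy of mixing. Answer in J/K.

Mole fractions: x_A = 1.77/4.7 = 0.377, x_B = 0.623.
ΔS_mix = −R(n_A ln x_A + n_B ln x_B) = −8.314 × (1.77 ln 0.377 + 2.93 ln 0.623) = 25.9 J/K.

ΔS_mix = 25.9 J/K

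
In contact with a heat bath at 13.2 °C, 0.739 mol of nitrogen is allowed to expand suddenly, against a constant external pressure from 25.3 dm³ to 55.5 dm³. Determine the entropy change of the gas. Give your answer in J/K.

Entropy is a state function, so ΔS_gas depends only on the end states.
For an isothermal ideal gas ΔS_gas = nR ln(V₂/V₁) = 0.739 × 8.314 × ln(55.5/25.3) = 4.83 J/K.

ΔS_gas = 4.83 J/K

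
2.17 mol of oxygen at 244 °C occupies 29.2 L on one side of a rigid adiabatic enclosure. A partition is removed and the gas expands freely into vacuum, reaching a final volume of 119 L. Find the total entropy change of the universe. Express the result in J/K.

For an ideal gas in free expansion Q = 0 and W = 0, so T is unchanged.
Entropy is a state function; using a reversible isothermal path, ΔS_gas = nR ln(V₂/V₁) = 2.17 × 8.314 × ln(119/29.2) = 25.3 J/K.
The insulated surroundings exchange no heat, so ΔS_surr = 0 and ΔS_universe = ΔS_gas.

ΔS_universe = 25.3 J/K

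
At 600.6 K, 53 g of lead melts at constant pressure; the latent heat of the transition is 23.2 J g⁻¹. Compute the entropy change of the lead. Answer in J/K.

Heat absorbed by the substance: Q = mL = 53 × 23.2 = 1229.6 J.
At constant T, ΔS = Q_rev/T = 1229.6 / 600.6 = 2.05 J/K.

ΔS = 2.05 J/K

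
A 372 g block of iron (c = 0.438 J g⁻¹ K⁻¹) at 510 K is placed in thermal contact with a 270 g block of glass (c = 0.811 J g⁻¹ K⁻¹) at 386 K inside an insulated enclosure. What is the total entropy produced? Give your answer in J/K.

Energy balance: T_f = (m₁c₁T₁ + m₂c₂T₂)/(m₁c₁ + m₂c₂) = 438.9 K.
ΔS₁ = m₁c₁ ln(T_f/T₁) = 162.936 × ln(438.9/510) = -24.46 J/K.
ΔS₂ = m₂c₂ ln(T_f/T₂) = 218.97 × ln(438.9/386) = 28.12 J/K.
ΔS_total = -24.46 + 28.12 = 3.66 J/K.

ΔS_total = 3.66 J/K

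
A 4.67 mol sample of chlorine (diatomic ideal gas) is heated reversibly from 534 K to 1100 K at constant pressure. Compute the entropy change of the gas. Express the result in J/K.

At constant pressure, ΔS = nC_p ln(T₂/T₁) with C_p = 7R/2 = 29.1 J mol⁻¹ K⁻¹.
ΔS = 4.67 × 29.1 × ln(1100/534) = 98.2 J/K.

ΔS = 98.2 J/K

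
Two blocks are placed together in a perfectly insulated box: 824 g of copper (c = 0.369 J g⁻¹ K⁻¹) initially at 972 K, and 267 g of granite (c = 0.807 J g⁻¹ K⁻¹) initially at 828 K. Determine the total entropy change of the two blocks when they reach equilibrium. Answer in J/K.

ΔS_total = 1.6 J/K

Energy balance: T_f = (m₁c₁T₁ + m₂c₂T₂)/(m₁c₁ + m₂c₂) = 912.28 K.
ΔS₁ = m₁c₁ ln(T_f/T₁) = 304.056 × ln(912.28/972) = -19.2808 J/K.
ΔS₂ = m₂c₂ ln(T_f/T₂) = 215.469 × ln(912.28/828) = 20.8855 J/K.
ΔS_total = -19.2808 + 20.8855 = 1.6 J/K.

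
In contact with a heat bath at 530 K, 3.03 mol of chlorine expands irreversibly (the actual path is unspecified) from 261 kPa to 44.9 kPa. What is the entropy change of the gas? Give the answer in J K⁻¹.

ΔS_gas = 44.3 J/K

Entropy is a state function, so ΔS_gas depends only on the end states.
For an isothermal ideal gas ΔS_gas = nR ln(P₁/P₂) = 3.03 × 8.314 × ln(261/44.9) = 44.3 J/K.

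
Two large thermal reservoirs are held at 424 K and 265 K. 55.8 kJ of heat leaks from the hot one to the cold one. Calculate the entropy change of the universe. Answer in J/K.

ΔS_hot = −Q/T_H = −55800/424 = -131.6 J/K and ΔS_cold = +Q/T_C = 55800/265 = 210.6 J/K.
ΔS_total = -131.6 + 210.6 = 79 J/K, positive as the second law requires.

ΔS_total = 79 J/K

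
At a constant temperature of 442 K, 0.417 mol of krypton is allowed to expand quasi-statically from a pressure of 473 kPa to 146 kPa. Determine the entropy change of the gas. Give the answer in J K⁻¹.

ΔS_gas = 4.08 J/K

For an isothermal ideal gas ΔS_gas = nR ln(P₁/P₂) = 0.417 × 8.314 × ln(473/146) = 4.08 J/K.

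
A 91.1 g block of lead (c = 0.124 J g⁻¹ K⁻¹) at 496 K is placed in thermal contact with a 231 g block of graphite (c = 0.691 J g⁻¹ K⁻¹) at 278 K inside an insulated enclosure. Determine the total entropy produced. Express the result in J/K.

ΔS_total = 2.1 J/K

Energy balance: T_f = (m₁c₁T₁ + m₂c₂T₂)/(m₁c₁ + m₂c₂) = 292.41 K.
ΔS₁ = m₁c₁ ln(T_f/T₁) = 11.2964 × ln(292.41/496) = -5.969 J/K.
ΔS₂ = m₂c₂ ln(T_f/T₂) = 159.621 × ln(292.41/278) = 8.066 J/K.
ΔS_total = -5.969 + 8.066 = 2.1 J/K.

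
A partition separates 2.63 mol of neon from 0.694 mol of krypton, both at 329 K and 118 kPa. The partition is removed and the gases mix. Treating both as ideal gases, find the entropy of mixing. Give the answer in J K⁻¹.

ΔS_mix = 14.2 J/K

Mole fractions: x_A = 2.63/3.32 = 0.791, x_B = 0.209.
ΔS_mix = −R(n_A ln x_A + n_B ln x_B) = −8.314 × (2.63 ln 0.791 + 0.694 ln 0.209) = 14.2 J/K.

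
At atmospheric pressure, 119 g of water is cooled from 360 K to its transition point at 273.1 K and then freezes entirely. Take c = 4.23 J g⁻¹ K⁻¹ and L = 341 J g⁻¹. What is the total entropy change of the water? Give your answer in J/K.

Cooling step: ΔS₁ = m c ln(T_tr/T_i) = 119 × 4.23 × ln(273.1/360) = -139.1 J/K.
Phase change: ΔS₂ = −mL/T_tr = −119 × 341 / 273.1 = -148.6 J/K.
ΔS_total = (-139.1) + (-148.6) = -288 J/K.

ΔS = -288 J/K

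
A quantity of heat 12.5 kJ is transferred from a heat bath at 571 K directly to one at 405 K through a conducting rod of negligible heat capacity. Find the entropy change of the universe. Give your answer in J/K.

ΔS_total = 8.97 J/K

ΔS_hot = −Q/T_H = −12500/571 = -21.89 J/K and ΔS_cold = +Q/T_C = 12500/405 = 30.86 J/K.
ΔS_total = -21.89 + 30.86 = 8.97 J/K, positive as the second law requires.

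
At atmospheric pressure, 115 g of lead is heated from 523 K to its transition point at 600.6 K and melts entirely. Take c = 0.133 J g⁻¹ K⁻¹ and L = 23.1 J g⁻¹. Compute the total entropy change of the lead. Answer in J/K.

ΔS = 6.54 J/K

Warming step: ΔS₁ = m c ln(T_tr/T_i) = 115 × 0.133 × ln(600.6/523) = 2.116 J/K.
Phase change: ΔS₂ = +mL/T_tr = 115 × 23.1 / 600.6 = 4.423 J/K.
ΔS_total = (2.116) + (4.423) = 6.54 J/K.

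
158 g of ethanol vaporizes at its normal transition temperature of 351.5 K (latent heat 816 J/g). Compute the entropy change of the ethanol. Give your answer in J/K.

ΔS = 367 J/K

Heat absorbed by the substance: Q = mL = 158 × 816 = 128928 J.
At constant T, ΔS = Q_rev/T = 128928 / 351.5 = 367 J/K.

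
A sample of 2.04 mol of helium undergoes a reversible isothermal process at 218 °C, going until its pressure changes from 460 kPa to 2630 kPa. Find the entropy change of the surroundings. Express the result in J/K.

ΔS_surr = 29.6 J/K

For an isothermal ideal gas ΔS_gas = nR ln(P₁/P₂) = 2.04 × 8.314 × ln(460/2630) = -29.6 J/K.
The process is reversible, so ΔS_surr = −ΔS_gas = 29.6 J/K and ΔS_universe = 0.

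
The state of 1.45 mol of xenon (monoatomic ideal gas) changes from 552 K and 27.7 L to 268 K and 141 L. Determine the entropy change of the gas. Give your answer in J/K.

ΔS = 6.55 J/K

Entropy is a state function: ΔS = nC_V ln(T₂/T₁) + nR ln(V₂/V₁), with C_V = 3R/2 = 12.47 J mol⁻¹ K⁻¹ for a monoatomic ideal gas.
ΔS = 1.45 × [12.47 × ln(268/552) + 8.314 × ln(141/27.7)] = 6.55 J/K.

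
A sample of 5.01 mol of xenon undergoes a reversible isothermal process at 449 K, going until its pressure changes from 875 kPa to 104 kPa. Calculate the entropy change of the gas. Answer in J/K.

ΔS_gas = 88.7 J/K

For an isothermal ideal gas ΔS_gas = nR ln(P₁/P₂) = 5.01 × 8.314 × ln(875/104) = 88.7 J/K.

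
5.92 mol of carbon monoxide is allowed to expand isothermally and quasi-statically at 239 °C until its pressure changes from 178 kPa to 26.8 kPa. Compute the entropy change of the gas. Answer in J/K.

ΔS_gas = 93.2 J/K

For an isothermal ideal gas ΔS_gas = nR ln(P₁/P₂) = 5.92 × 8.314 × ln(178/26.8) = 93.2 J/K.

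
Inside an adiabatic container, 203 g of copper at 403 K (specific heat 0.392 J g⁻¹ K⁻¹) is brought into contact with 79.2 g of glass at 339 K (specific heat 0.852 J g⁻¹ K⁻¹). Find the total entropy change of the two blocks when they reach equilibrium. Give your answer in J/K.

ΔS_total = 0.543 J/K

Energy balance: T_f = (m₁c₁T₁ + m₂c₂T₂)/(m₁c₁ + m₂c₂) = 373.63 K.
ΔS₁ = m₁c₁ ln(T_f/T₁) = 79.576 × ln(373.63/403) = -6.021 J/K.
ΔS₂ = m₂c₂ ln(T_f/T₂) = 67.4784 × ln(373.63/339) = 6.564 J/K.
ΔS_total = -6.021 + 6.564 = 0.543 J/K.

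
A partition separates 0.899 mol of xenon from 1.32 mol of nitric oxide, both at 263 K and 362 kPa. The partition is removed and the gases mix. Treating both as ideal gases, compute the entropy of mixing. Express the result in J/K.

Mole fractions: x_A = 0.899/2.22 = 0.405, x_B = 0.595.
ΔS_mix = −R(n_A ln x_A + n_B ln x_B) = −8.314 × (0.899 ln 0.405 + 1.32 ln 0.595) = 12.5 J/K.

ΔS_mix = 12.5 J/K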